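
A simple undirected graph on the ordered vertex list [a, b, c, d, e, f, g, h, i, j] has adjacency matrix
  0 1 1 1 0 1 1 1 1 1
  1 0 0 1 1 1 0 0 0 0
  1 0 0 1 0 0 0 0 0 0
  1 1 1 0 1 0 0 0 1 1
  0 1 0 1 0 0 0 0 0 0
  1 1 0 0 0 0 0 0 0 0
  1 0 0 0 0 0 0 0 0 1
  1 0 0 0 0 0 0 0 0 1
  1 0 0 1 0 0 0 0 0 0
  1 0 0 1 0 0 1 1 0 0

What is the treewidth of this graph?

A width-2 tree decomposition is:
Bags: B1 = {a, b, d}  B2 = {a, d, i}  B3 = {a, d, j}  B4 = {b, d, e}  B5 = {a, c, d}  B6 = {a, h, j}  B7 = {a, g, j}  B8 = {a, b, f}
Tree: B1–B2, B2–B3, B1–B4, B2–B5, B3–B6, B3–B7, B1–B8
Each bag holds 3 vertices, so the decomposition has width 2, which upper-bounds the treewidth. For the lower bound, the 3 vertices {b, d, e} are pairwise adjacent, and any tree decomposition puts a clique entirely inside one bag — forcing width ≥ 2. Therefore the treewidth is 2.

2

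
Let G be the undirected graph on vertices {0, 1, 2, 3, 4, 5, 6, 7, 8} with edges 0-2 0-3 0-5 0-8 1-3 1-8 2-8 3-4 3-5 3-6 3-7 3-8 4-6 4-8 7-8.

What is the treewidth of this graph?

2

A width-2 tree decomposition is:
Bags: B1 = {0, 3, 8}  B2 = {1, 3, 8}  B3 = {3, 7, 8}  B4 = {3, 4, 8}  B5 = {0, 3, 5}  B6 = {0, 2, 8}  B7 = {3, 4, 6}
Tree: B1–B2, B1–B3, B3–B4, B1–B5, B1–B6, B4–B7
Every bag has size at most 3, so the width is 3 − 1 = 2 and tw(G) ≤ 2. For the lower bound, the 3 vertices {0, 2, 8} are pairwise adjacent, and any tree decomposition puts a clique entirely inside one bag — forcing width ≥ 2. Hence tw(G) = 2 exactly.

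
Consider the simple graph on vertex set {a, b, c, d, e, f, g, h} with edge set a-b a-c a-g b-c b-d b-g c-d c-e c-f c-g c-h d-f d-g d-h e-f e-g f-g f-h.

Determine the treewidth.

A width-3 tree decomposition is:
Bags: B1 = {c, d, f, g}  B2 = {b, c, d, g}  B3 = {a, b, c, g}  B4 = {c, d, f, h}  B5 = {c, e, f, g}
Tree: B1–B2, B2–B3, B1–B4, B1–B5
Each bag holds 4 vertices, so the decomposition has width 3, which upper-bounds the treewidth. On the other hand G contains the 4-clique {c, d, f, g}. A clique must lie in a single bag of any decomposition, so no decomposition can have width below 3. The upper and lower bounds meet at 3, so that is the treewidth.

3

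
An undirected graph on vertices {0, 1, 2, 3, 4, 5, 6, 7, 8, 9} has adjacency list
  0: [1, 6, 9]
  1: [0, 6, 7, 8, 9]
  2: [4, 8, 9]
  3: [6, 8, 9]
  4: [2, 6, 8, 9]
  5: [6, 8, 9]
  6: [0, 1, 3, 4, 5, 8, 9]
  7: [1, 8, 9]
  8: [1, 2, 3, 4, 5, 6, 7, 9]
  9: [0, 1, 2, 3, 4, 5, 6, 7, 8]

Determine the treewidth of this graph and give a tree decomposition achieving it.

Every bag has size at most 4, so the width is 4 − 1 = 3 and tw(G) ≤ 3. For the lower bound, the 4 vertices {0, 1, 6, 9} are pairwise adjacent, and any tree decomposition puts a clique entirely inside one bag — forcing width ≥ 3. The upper and lower bounds meet at 3, so that is the treewidth.

Treewidth 3.
One such decomposition:
Bags: B1 = {4, 6, 8, 9}  B2 = {1, 6, 8, 9}  B3 = {3, 6, 8, 9}  B4 = {5, 6, 8, 9}  B5 = {2, 4, 8, 9}  B6 = {0, 1, 6, 9}  B7 = {1, 7, 8, 9}
Tree: B1–B2, B1–B3, B3–B4, B1–B5, B2–B6, B2–B7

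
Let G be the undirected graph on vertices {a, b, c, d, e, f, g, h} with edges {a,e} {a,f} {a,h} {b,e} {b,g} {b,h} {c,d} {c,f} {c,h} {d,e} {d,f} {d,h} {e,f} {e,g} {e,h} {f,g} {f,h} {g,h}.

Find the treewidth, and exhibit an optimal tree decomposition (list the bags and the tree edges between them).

Treewidth 3.
One such decomposition:
Bags: B1 = {c, d, f, h}  B2 = {d, e, f, h}  B3 = {a, e, f, h}  B4 = {e, f, g, h}  B5 = {b, e, g, h}
Tree: B1–B2, B2–B3, B2–B4, B4–B5

Each bag holds 4 vertices, so the decomposition has width 3, which upper-bounds the treewidth. Conversely, {d, e, f, h} is a clique of size 4, and the vertices of any clique must share a bag in every tree decomposition; so some bag has ≥ 4 vertices and tw(G) ≥ 3. Hence tw(G) = 3 exactly.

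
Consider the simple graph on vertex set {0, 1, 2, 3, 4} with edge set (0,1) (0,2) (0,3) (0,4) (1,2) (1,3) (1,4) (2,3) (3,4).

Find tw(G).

A width-3 tree decomposition is:
Bags: B1 = {0, 1, 2, 3}  B2 = {0, 1, 3, 4}
Tree: B1–B2
Every bag has size at most 4, so the width is 4 − 1 = 3 and tw(G) ≤ 3. On the other hand G contains the 4-clique {0, 1, 2, 3}. A clique must lie in a single bag of any decomposition, so no decomposition can have width below 3. Combining the bounds, tw(G) = 3.

3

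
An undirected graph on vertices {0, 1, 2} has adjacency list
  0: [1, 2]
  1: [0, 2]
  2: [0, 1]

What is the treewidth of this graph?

A width-2 tree decomposition is:
Bags: B1 = {0, 1, 2}
Tree: (single bag)
With just one bag of size 3, the width is 3 − 1 = 2, so tw(G) ≤ 2. Conversely, {0, 1, 2} is a clique of size 3, and the vertices of any clique must share a bag in every tree decomposition; so some bag has ≥ 3 vertices and tw(G) ≥ 2. The upper and lower bounds meet at 2, so that is the treewidth.

2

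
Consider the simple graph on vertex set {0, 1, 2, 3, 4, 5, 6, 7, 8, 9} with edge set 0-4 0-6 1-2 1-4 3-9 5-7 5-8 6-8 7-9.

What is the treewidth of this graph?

A width-1 tree decomposition is:
Bags: B1 = {1, 2}  B2 = {1, 4}  B3 = {0, 4}  B4 = {0, 6}  B5 = {6, 8}  B6 = {5, 8}  B7 = {5, 7}  B8 = {7, 9}  B9 = {3, 9}
Tree: B1–B2, B2–B3, B3–B4, B4–B5, B5–B6, B6–B7, B7–B8, B8–B9
Every bag has size at most 2, so the width is 2 − 1 = 1 and tw(G) ≤ 1. Since G has at least one edge (e.g. 2–1), it is not an edgeless graph, so tw(G) ≥ 1. The upper and lower bounds meet at 1, so that is the treewidth.

1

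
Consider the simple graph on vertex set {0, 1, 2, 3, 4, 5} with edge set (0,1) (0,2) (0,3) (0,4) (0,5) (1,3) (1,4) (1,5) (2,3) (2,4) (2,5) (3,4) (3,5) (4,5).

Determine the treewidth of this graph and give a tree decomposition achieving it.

Treewidth 4.
Bags: B1 = {0, 2, 3, 4, 5}  B2 = {0, 1, 3, 4, 5}
Tree: B1–B2

The largest bag has 5 vertices, giving width 4; this decomposition certifies tw(G) ≤ 4. On the other hand G contains the 5-clique {0, 1, 3, 4, 5}. A clique must lie in a single bag of any decomposition, so no decomposition can have width below 4. Hence tw(G) = 4 exactly.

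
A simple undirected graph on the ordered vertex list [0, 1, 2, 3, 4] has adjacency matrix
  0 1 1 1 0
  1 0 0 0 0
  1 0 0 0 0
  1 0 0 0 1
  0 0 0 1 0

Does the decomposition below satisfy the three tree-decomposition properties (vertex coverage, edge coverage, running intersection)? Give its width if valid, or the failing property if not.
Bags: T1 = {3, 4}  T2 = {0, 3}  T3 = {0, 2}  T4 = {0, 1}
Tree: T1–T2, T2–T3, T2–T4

Yes; width 1.

Checking the three conditions: (i) the bags cover all of {0, 1, 2, 3, 4}; (ii) for each edge, some bag contains both endpoints; (iii) the bags containing any fixed vertex form a subtree. All hold, so the decomposition is valid with width 2 − 1 = 1.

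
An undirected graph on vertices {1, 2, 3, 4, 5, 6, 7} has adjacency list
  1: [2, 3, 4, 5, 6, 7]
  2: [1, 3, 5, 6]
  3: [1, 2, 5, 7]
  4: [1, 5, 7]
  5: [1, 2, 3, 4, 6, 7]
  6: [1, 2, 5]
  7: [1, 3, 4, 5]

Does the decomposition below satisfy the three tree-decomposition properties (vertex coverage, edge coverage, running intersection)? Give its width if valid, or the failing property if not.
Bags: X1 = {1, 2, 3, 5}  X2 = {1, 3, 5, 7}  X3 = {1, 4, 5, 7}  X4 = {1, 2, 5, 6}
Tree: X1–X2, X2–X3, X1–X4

Every vertex of G appears in some bag (union = {1, 2, 3, 4, 5, 6, 7}); every edge is covered by a bag; and for each vertex v the set of bags containing v is connected in the bag tree. The decomposition is therefore valid. The largest bag has 4 vertices, so the width is 3.

Yes; width 3.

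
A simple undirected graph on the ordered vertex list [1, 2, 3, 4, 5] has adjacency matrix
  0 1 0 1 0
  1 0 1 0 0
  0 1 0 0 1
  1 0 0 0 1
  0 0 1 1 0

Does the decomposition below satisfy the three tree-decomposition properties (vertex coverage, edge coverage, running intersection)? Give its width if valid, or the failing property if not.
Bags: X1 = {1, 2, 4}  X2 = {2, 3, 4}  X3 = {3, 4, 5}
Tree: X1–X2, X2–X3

Yes; width 2.

Vertex coverage: the bags together contain {1, 2, 3, 4, 5}, the full vertex set. Edge coverage: each edge of G has both endpoints in at least one bag. Running intersection: for every vertex, the bags containing it form a connected subtree. All three properties hold, so this is a valid tree decomposition of width max|bag| − 1 = 2, and hence tw(G) ≤ 2.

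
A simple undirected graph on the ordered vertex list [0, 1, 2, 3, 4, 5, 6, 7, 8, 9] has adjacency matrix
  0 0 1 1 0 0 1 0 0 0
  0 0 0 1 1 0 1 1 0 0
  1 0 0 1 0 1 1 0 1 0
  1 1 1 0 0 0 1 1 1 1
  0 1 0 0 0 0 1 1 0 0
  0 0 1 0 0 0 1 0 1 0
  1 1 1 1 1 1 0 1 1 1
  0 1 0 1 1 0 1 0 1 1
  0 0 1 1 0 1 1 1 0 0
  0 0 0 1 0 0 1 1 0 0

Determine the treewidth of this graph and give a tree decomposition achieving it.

Every bag has size at most 4, so the width is 4 − 1 = 3 and tw(G) ≤ 3. Conversely, {0, 2, 3, 6} is a clique of size 4, and the vertices of any clique must share a bag in every tree decomposition; so some bag has ≥ 4 vertices and tw(G) ≥ 3. Hence tw(G) = 3 exactly.

Treewidth 3.
One such decomposition:
Bags: B1 = {3, 6, 7, 8}  B2 = {2, 3, 6, 8}  B3 = {1, 3, 6, 7}  B4 = {3, 6, 7, 9}  B5 = {0, 2, 3, 6}  B6 = {2, 5, 6, 8}  B7 = {1, 4, 6, 7}
Tree: B1–B2, B1–B3, B3–B4, B2–B5, B2–B6, B3–B7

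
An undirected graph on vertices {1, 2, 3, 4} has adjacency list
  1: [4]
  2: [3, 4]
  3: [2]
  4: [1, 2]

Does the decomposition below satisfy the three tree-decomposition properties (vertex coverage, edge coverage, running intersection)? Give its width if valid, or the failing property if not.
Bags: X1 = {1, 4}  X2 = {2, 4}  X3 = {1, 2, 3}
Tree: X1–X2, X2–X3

A tree decomposition must satisfy three properties: every vertex lies in some bag; for every edge, both endpoints lie together in some bag; and for every vertex, the bags containing it form a connected subtree. Here bags containing vertex 1 are not connected in the tree, so the decomposition is invalid.

No — bags containing vertex 1 are not connected in the tree.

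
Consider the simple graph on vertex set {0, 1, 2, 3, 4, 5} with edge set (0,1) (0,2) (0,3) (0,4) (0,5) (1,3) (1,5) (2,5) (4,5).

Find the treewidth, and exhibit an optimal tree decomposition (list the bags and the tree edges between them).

Treewidth 2.
One optimal decomposition is:
Bags: B1 = {0, 2, 5}  B2 = {0, 1, 5}  B3 = {0, 1, 3}  B4 = {0, 4, 5}
Tree: B1–B2, B2–B3, B2–B4

Every bag has size at most 3, so the width is 3 − 1 = 2 and tw(G) ≤ 2. On the other hand G contains the 3-clique {0, 1, 3}. A clique must lie in a single bag of any decomposition, so no decomposition can have width below 2. The upper and lower bounds meet at 2, so that is the treewidth.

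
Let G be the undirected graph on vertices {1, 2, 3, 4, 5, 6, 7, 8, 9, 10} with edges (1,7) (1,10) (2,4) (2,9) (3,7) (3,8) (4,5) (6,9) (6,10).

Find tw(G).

1

A width-1 tree decomposition is:
Bags: B1 = {4, 5}  B2 = {2, 4}  B3 = {2, 9}  B4 = {6, 9}  B5 = {6, 10}  B6 = {1, 10}  B7 = {1, 7}  B8 = {3, 7}  B9 = {3, 8}
Tree: B1–B2, B2–B3, B3–B4, B4–B5, B5–B6, B6–B7, B7–B8, B8–B9
The largest bag has 2 vertices, giving width 1; this decomposition certifies tw(G) ≤ 1. G has an edge, so its treewidth is at least 1. Therefore the treewidth is 1.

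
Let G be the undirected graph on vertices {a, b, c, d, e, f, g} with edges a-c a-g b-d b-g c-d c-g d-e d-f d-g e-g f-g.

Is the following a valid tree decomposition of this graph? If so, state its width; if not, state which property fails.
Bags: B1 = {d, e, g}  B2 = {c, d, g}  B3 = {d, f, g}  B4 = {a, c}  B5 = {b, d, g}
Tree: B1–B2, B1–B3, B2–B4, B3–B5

No — edge (g,a) lies in no bag.

A tree decomposition must satisfy three properties: every vertex lies in some bag; for every edge, both endpoints lie together in some bag; and for every vertex, the bags containing it form a connected subtree. Here edge (g,a) lies in no bag, so the decomposition is invalid.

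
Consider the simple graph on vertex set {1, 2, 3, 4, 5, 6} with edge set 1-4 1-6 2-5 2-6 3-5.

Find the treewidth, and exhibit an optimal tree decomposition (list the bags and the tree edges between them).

Treewidth 1.
One optimal decomposition is:
Bags: B1 = {1, 4}  B2 = {1, 6}  B3 = {2, 6}  B4 = {2, 5}  B5 = {3, 5}
Tree: B1–B2, B2–B3, B3–B4, B4–B5

The largest bag has 2 vertices, giving width 1; this decomposition certifies tw(G) ≤ 1. Any graph with an edge has treewidth ≥ 1, and G has the edge 4–1. Combining the bounds, tw(G) = 1.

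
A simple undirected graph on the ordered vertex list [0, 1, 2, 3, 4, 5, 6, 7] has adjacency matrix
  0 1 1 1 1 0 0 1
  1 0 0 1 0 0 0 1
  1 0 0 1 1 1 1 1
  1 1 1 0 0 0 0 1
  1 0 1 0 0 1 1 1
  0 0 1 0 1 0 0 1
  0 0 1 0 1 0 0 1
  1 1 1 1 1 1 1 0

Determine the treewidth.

A width-3 tree decomposition is:
Bags: B1 = {0, 2, 4, 7}  B2 = {2, 4, 5, 7}  B3 = {0, 2, 3, 7}  B4 = {0, 1, 3, 7}  B5 = {2, 4, 6, 7}
Tree: B1–B2, B1–B3, B3–B4, B1–B5
Each bag holds 4 vertices, so the decomposition has width 3, which upper-bounds the treewidth. On the other hand G contains the 4-clique {0, 1, 3, 7}. A clique must lie in a single bag of any decomposition, so no decomposition can have width below 3. The upper and lower bounds meet at 3, so that is the treewidth.

3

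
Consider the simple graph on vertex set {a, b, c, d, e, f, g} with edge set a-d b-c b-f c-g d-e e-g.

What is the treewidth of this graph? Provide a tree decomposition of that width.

Treewidth 1.
One such decomposition:
Bags: B1 = {b, f}  B2 = {b, c}  B3 = {c, g}  B4 = {e, g}  B5 = {d, e}  B6 = {a, d}
Tree: B1–B2, B2–B3, B3–B4, B4–B5, B5–B6

Every bag has size at most 2, so the width is 2 − 1 = 1 and tw(G) ≤ 1. G has an edge, so its treewidth is at least 1. Hence tw(G) = 1 exactly.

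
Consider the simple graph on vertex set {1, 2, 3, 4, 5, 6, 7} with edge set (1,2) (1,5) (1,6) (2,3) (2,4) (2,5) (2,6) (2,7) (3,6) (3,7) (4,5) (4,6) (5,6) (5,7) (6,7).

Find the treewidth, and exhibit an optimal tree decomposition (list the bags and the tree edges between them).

Treewidth 3.
Bags: B1 = {2, 4, 5, 6}  B2 = {1, 2, 5, 6}  B3 = {2, 5, 6, 7}  B4 = {2, 3, 6, 7}
Tree: B1–B2, B1–B3, B3–B4

The largest bag has 4 vertices, giving width 3; this decomposition certifies tw(G) ≤ 3. For the lower bound, the 4 vertices {2, 3, 6, 7} are pairwise adjacent, and any tree decomposition puts a clique entirely inside one bag — forcing width ≥ 3. The upper and lower bounds meet at 3, so that is the treewidth.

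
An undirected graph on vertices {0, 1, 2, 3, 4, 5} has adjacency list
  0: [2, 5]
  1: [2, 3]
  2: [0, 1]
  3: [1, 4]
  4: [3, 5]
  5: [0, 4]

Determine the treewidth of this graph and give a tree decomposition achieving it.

Treewidth 2.
One such decomposition:
Bags: B1 = {1, 3, 4}  B2 = {1, 4, 5}  B3 = {0, 1, 5}  B4 = {0, 1, 2}
Tree: B1–B2, B2–B3, B3–B4

Each bag holds 3 vertices, so the decomposition has width 2, which upper-bounds the treewidth. Since 1–3–4–5–0–2–1 is a cycle in G, G is not acyclic. Forests are exactly the graphs of treewidth ≤ 1, so tw(G) ≥ 2. Combining the bounds, tw(G) = 2.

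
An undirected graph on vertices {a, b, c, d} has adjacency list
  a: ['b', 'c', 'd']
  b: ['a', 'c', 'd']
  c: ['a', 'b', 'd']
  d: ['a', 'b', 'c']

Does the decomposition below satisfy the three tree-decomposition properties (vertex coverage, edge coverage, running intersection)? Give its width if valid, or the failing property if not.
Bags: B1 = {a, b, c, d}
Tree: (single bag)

Yes; width 3.

Checking the three conditions: (i) the bags cover all of {a, b, c, d}; (ii) for each edge, some bag contains both endpoints; (iii) the bags containing any fixed vertex form a subtree. All hold, so the decomposition is valid with width 4 − 1 = 3.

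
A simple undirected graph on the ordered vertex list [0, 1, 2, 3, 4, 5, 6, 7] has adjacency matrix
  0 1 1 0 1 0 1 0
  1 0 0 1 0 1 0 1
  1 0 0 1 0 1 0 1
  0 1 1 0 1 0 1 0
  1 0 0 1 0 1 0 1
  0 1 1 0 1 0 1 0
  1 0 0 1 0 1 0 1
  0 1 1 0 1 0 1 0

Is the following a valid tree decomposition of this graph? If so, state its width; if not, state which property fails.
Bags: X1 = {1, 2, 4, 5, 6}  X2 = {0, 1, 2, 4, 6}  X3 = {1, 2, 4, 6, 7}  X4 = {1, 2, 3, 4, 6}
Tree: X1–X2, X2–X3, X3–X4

Checking the three conditions: (i) the bags cover all of {0, 1, 2, 3, 4, 5, 6, 7}; (ii) for each edge, some bag contains both endpoints; (iii) the bags containing any fixed vertex form a subtree. All hold, so the decomposition is valid with width 5 − 1 = 4.

Yes; width 4.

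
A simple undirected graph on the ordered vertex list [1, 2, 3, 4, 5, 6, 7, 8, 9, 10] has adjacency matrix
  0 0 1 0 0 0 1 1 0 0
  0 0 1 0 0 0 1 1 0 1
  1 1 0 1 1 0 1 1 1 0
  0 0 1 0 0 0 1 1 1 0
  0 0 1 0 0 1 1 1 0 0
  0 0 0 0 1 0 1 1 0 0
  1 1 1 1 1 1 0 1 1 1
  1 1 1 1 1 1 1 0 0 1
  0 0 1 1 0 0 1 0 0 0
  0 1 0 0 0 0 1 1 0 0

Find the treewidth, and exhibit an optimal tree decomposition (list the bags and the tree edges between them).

The largest bag has 4 vertices, giving width 3; this decomposition certifies tw(G) ≤ 3. For the lower bound, the 4 vertices {2, 7, 8, 10} are pairwise adjacent, and any tree decomposition puts a clique entirely inside one bag — forcing width ≥ 3. The upper and lower bounds meet at 3, so that is the treewidth.

Treewidth 3.
One optimal decomposition is:
Bags: B1 = {3, 4, 7, 8}  B2 = {2, 3, 7, 8}  B3 = {3, 5, 7, 8}  B4 = {1, 3, 7, 8}  B5 = {5, 6, 7, 8}  B6 = {3, 4, 7, 9}  B7 = {2, 7, 8, 10}
Tree: B1–B2, B1–B3, B3–B4, B3–B5, B1–B6, B2–B7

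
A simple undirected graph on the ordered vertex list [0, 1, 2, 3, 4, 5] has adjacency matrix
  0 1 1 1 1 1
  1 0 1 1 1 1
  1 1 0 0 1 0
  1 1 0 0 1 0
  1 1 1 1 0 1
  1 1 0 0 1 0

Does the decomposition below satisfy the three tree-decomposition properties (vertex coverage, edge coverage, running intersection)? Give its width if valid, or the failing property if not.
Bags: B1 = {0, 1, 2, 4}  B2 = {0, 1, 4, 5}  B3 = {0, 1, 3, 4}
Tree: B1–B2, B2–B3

Yes; width 3.

Vertex coverage: the bags together contain {0, 1, 2, 3, 4, 5}, the full vertex set. Edge coverage: each edge of G has both endpoints in at least one bag. Running intersection: for every vertex, the bags containing it form a connected subtree. All three properties hold, so this is a valid tree decomposition of width max|bag| − 1 = 3, and hence tw(G) ≤ 3.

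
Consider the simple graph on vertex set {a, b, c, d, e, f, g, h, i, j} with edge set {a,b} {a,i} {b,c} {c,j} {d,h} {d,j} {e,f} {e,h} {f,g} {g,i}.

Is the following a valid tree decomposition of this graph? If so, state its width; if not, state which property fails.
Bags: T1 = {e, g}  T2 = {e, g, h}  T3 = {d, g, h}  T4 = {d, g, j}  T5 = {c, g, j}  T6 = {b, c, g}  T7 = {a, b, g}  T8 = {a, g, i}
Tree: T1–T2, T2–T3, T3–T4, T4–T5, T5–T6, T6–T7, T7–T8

No — vertex f appears in no bag.

A tree decomposition must satisfy three properties: every vertex lies in some bag; for every edge, both endpoints lie together in some bag; and for every vertex, the bags containing it form a connected subtree. Here vertex f appears in no bag, so the decomposition is invalid.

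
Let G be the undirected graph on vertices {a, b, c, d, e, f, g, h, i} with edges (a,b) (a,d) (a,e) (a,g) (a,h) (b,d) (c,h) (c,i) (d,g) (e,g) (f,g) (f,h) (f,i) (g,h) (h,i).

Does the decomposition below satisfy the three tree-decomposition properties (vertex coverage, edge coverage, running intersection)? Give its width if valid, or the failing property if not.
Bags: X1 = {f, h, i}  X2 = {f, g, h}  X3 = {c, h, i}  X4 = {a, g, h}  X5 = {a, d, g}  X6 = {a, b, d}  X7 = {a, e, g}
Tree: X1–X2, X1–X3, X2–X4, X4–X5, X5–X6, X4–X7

Checking the three conditions: (i) the bags cover all of {a, b, c, d, e, f, g, h, i}; (ii) for each edge, some bag contains both endpoints; (iii) the bags containing any fixed vertex form a subtree. All hold, so the decomposition is valid with width 3 − 1 = 2.

Yes; width 2.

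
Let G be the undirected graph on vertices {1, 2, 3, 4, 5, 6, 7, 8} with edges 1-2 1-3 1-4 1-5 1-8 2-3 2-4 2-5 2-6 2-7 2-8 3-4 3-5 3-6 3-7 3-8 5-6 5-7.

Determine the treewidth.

A width-3 tree decomposition is:
Bags: B1 = {1, 2, 3, 8}  B2 = {1, 2, 3, 5}  B3 = {2, 3, 5, 6}  B4 = {2, 3, 5, 7}  B5 = {1, 2, 3, 4}
Tree: B1–B2, B2–B3, B3–B4, B2–B5
The largest bag has 4 vertices, giving width 3; this decomposition certifies tw(G) ≤ 3. For the lower bound, the 4 vertices {1, 2, 3, 8} are pairwise adjacent, and any tree decomposition puts a clique entirely inside one bag — forcing width ≥ 3. Combining the bounds, tw(G) = 3.

3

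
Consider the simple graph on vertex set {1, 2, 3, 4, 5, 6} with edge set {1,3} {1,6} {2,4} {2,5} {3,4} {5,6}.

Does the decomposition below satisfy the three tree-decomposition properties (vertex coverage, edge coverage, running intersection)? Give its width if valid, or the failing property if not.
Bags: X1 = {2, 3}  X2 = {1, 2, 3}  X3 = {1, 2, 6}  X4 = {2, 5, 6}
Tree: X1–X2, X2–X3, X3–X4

No — vertex 4 appears in no bag.

A tree decomposition must satisfy three properties: every vertex lies in some bag; for every edge, both endpoints lie together in some bag; and for every vertex, the bags containing it form a connected subtree. Here vertex 4 appears in no bag, so the decomposition is invalid.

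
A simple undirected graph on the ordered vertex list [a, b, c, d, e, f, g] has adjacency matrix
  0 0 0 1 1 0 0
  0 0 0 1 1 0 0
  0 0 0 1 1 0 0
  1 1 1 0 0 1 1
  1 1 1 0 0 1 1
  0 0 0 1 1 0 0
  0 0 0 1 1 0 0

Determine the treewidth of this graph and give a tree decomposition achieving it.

The largest bag has 3 vertices, giving width 2; this decomposition certifies tw(G) ≤ 2. The edges e–c–d–a–e form a cycle, so G is not a tree and its treewidth is at least 2. Hence tw(G) = 2 exactly.

Treewidth 2.
Bags: B1 = {c, d, e}  B2 = {a, d, e}  B3 = {b, d, e}  B4 = {d, e, g}  B5 = {d, e, f}
Tree: B1–B2, B2–B3, B3–B4, B4–B5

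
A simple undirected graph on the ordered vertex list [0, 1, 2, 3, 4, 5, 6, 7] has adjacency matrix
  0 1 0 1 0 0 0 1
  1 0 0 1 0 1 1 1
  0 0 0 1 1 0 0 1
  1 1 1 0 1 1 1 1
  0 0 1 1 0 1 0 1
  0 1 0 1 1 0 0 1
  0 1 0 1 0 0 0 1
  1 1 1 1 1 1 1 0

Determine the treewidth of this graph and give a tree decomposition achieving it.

Each bag holds 4 vertices, so the decomposition has width 3, which upper-bounds the treewidth. Conversely, {0, 1, 3, 7} is a clique of size 4, and the vertices of any clique must share a bag in every tree decomposition; so some bag has ≥ 4 vertices and tw(G) ≥ 3. Hence tw(G) = 3 exactly.

Treewidth 3.
One such decomposition:
Bags: B1 = {1, 3, 5, 7}  B2 = {3, 4, 5, 7}  B3 = {1, 3, 6, 7}  B4 = {0, 1, 3, 7}  B5 = {2, 3, 4, 7}
Tree: B1–B2, B1–B3, B1–B4, B2–B5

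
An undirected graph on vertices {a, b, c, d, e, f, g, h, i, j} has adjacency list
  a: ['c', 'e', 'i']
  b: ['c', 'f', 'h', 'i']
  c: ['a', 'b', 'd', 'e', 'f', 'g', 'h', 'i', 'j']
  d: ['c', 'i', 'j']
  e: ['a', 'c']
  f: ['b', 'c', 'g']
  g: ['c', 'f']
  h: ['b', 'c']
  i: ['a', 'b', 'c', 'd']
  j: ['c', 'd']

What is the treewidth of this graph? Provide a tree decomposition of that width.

Treewidth 2.
One optimal decomposition is:
Bags: B1 = {a, c, i}  B2 = {b, c, i}  B3 = {b, c, f}  B4 = {c, d, i}  B5 = {c, f, g}  B6 = {a, c, e}  B7 = {b, c, h}  B8 = {c, d, j}
Tree: B1–B2, B2–B3, B1–B4, B3–B5, B1–B6, B3–B7, B4–B8

Every bag has size at most 3, so the width is 3 − 1 = 2 and tw(G) ≤ 2. On the other hand G contains the 3-clique {c, d, j}. A clique must lie in a single bag of any decomposition, so no decomposition can have width below 2. The upper and lower bounds meet at 2, so that is the treewidth.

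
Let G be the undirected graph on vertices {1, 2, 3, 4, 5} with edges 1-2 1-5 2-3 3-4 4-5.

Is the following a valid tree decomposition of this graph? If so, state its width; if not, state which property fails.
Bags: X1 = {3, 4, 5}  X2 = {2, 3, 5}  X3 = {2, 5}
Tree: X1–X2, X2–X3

No — vertex 1 appears in no bag.

A tree decomposition must satisfy three properties: every vertex lies in some bag; for every edge, both endpoints lie together in some bag; and for every vertex, the bags containing it form a connected subtree. Here vertex 1 appears in no bag, so the decomposition is invalid.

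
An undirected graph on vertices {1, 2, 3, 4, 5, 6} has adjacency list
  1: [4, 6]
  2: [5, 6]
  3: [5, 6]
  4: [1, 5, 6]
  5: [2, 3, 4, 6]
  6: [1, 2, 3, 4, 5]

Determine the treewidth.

A width-2 tree decomposition is:
Bags: B1 = {4, 5, 6}  B2 = {3, 5, 6}  B3 = {2, 5, 6}  B4 = {1, 4, 6}
Tree: B1–B2, B1–B3, B1–B4
Every bag has size at most 3, so the width is 3 − 1 = 2 and tw(G) ≤ 2. Conversely, {1, 4, 6} is a clique of size 3, and the vertices of any clique must share a bag in every tree decomposition; so some bag has ≥ 3 vertices and tw(G) ≥ 2. Hence tw(G) = 2 exactly.

2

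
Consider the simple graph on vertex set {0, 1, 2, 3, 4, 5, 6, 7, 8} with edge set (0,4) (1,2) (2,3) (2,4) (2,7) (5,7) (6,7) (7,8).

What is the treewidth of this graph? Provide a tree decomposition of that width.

Every bag has size at most 2, so the width is 2 − 1 = 1 and tw(G) ≤ 1. G has an edge, so its treewidth is at least 1. Therefore the treewidth is 1.

Treewidth 1.
One optimal decomposition is:
Bags: B1 = {6, 7}  B2 = {7, 8}  B3 = {2, 7}  B4 = {2, 4}  B5 = {2, 3}  B6 = {5, 7}  B7 = {0, 4}  B8 = {1, 2}
Tree: B1–B2, B1–B3, B3–B4, B4–B5, B2–B6, B4–B7, B5–B8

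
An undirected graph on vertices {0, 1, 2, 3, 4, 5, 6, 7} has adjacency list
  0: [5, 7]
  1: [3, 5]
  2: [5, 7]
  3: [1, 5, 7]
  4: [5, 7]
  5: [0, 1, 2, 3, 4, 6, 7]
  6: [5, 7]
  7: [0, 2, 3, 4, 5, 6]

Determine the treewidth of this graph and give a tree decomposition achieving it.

The largest bag has 3 vertices, giving width 2; this decomposition certifies tw(G) ≤ 2. For the lower bound, the 3 vertices {1, 3, 5} are pairwise adjacent, and any tree decomposition puts a clique entirely inside one bag — forcing width ≥ 2. The upper and lower bounds meet at 2, so that is the treewidth.

Treewidth 2.
One optimal decomposition is:
Bags: B1 = {3, 5, 7}  B2 = {4, 5, 7}  B3 = {2, 5, 7}  B4 = {0, 5, 7}  B5 = {5, 6, 7}  B6 = {1, 3, 5}
Tree: B1–B2, B1–B3, B1–B4, B2–B5, B1–B6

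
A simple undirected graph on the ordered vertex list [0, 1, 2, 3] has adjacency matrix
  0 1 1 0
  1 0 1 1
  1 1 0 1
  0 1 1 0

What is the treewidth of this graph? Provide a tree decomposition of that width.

Treewidth 2.
Bags: B1 = {0, 1, 2}  B2 = {1, 2, 3}
Tree: B1–B2

Every bag has size at most 3, so the width is 3 − 1 = 2 and tw(G) ≤ 2. On the other hand G contains the 3-clique {0, 1, 2}. A clique must lie in a single bag of any decomposition, so no decomposition can have width below 2. Combining the bounds, tw(G) = 2.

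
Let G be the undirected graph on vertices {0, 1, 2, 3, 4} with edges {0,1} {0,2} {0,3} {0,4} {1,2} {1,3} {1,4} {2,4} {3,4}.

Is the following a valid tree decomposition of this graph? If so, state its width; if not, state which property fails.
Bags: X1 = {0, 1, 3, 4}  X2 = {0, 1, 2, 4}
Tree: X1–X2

Every vertex of G appears in some bag (union = {0, 1, 2, 3, 4}); every edge is covered by a bag; and for each vertex v the set of bags containing v is connected in the bag tree. The decomposition is therefore valid. The largest bag has 4 vertices, so the width is 3.

Yes; width 3.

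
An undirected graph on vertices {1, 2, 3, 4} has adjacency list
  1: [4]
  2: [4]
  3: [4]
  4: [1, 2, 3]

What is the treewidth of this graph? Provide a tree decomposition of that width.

Treewidth 1.
Bags: B1 = {3, 4}  B2 = {1, 4}  B3 = {2, 4}
Tree: B1–B2, B1–B3

Each bag holds 2 vertices, so the decomposition has width 1, which upper-bounds the treewidth. G has an edge, so its treewidth is at least 1. Combining the bounds, tw(G) = 1.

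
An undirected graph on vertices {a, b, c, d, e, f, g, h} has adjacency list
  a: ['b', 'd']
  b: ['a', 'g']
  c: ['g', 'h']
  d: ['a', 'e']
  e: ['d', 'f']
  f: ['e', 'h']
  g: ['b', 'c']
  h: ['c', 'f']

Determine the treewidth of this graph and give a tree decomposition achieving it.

Treewidth 2.
Bags: B1 = {a, b, g}  B2 = {a, d, g}  B3 = {d, e, g}  B4 = {e, f, g}  B5 = {f, g, h}  B6 = {c, g, h}
Tree: B1–B2, B2–B3, B3–B4, B4–B5, B5–B6

The largest bag has 3 vertices, giving width 2; this decomposition certifies tw(G) ≤ 2. For the lower bound, G contains the cycle g–b–a–d–e–f–h–c–g, so G is not a forest; only forests have treewidth ≤ 1, hence tw(G) ≥ 2. Hence tw(G) = 2 exactly.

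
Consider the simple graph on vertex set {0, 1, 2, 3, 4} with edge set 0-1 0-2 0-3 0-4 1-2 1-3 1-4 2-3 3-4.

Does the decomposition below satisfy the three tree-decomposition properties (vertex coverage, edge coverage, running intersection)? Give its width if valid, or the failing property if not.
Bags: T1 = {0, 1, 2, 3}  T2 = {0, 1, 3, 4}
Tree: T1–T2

Yes; width 3.

Vertex coverage: the bags together contain {0, 1, 2, 3, 4}, the full vertex set. Edge coverage: each edge of G has both endpoints in at least one bag. Running intersection: for every vertex, the bags containing it form a connected subtree. All three properties hold, so this is a valid tree decomposition of width max|bag| − 1 = 3, and hence tw(G) ≤ 3.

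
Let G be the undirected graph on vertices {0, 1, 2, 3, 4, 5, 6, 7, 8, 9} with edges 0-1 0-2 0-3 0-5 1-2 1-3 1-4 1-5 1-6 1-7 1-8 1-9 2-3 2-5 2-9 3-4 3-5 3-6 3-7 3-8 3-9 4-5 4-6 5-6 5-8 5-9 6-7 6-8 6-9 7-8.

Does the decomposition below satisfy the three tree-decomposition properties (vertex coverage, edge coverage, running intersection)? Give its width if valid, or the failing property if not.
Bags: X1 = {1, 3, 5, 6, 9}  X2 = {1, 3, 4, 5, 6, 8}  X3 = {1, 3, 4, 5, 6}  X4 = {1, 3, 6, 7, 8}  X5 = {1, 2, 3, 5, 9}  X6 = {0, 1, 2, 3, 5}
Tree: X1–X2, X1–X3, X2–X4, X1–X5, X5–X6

No — bags containing vertex 4 are not connected in the tree.

A tree decomposition must satisfy three properties: every vertex lies in some bag; for every edge, both endpoints lie together in some bag; and for every vertex, the bags containing it form a connected subtree. Here bags containing vertex 4 are not connected in the tree, so the decomposition is invalid.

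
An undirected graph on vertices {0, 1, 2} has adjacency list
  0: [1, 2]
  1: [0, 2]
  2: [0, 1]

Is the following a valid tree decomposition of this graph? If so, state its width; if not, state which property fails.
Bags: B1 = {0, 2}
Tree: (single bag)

No — vertex 1 appears in no bag.

A tree decomposition must satisfy three properties: every vertex lies in some bag; for every edge, both endpoints lie together in some bag; and for every vertex, the bags containing it form a connected subtree. Here vertex 1 appears in no bag, so the decomposition is invalid.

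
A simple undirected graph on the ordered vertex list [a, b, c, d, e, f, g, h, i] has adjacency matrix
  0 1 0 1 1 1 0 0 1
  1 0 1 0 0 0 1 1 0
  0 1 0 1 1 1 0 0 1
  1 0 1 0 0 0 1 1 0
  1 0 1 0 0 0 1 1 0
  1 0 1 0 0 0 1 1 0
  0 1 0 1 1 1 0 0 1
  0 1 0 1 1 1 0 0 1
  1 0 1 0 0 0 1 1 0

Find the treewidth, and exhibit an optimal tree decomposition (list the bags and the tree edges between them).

Treewidth 4.
Bags: B1 = {a, c, f, g, h}  B2 = {a, c, d, g, h}  B3 = {a, c, g, h, i}  B4 = {a, c, e, g, h}  B5 = {a, b, c, g, h}
Tree: B1–B2, B2–B3, B3–B4, B4–B5

The largest bag has 5 vertices, giving width 4; this decomposition certifies tw(G) ≤ 4. For the lower bound: the 5 vertex sets {c,f}, {d,h}, {a,i}, {g}, {e} are disjoint, each induces a connected subgraph, and every pair is joined by at least one edge of G. Contracting each set to a single vertex therefore yields K_{5} as a minor, and since treewidth is minor-monotone, tw(G) ≥ tw(K_{5}) = 4. Combining the bounds, tw(G) = 4.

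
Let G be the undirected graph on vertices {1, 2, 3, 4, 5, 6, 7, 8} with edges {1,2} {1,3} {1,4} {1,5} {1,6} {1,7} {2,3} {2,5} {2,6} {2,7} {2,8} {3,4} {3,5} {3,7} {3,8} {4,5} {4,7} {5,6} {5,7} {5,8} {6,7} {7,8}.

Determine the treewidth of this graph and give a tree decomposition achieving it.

Each bag holds 5 vertices, so the decomposition has width 4, which upper-bounds the treewidth. Conversely, {2, 3, 5, 7, 8} is a clique of size 5, and the vertices of any clique must share a bag in every tree decomposition; so some bag has ≥ 5 vertices and tw(G) ≥ 4. The upper and lower bounds meet at 4, so that is the treewidth.

Treewidth 4.
One such decomposition:
Bags: B1 = {2, 3, 5, 7, 8}  B2 = {1, 2, 3, 5, 7}  B3 = {1, 2, 5, 6, 7}  B4 = {1, 3, 4, 5, 7}
Tree: B1–B2, B2–B3, B2–B4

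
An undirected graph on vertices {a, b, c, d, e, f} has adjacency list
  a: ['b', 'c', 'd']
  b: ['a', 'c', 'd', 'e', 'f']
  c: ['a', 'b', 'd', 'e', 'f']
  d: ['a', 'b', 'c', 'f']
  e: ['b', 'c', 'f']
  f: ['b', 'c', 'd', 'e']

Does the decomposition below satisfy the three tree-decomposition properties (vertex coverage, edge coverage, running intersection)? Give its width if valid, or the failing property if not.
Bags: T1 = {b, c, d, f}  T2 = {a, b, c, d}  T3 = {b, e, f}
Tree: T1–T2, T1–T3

No — edge (c,e) lies in no bag.

A tree decomposition must satisfy three properties: every vertex lies in some bag; for every edge, both endpoints lie together in some bag; and for every vertex, the bags containing it form a connected subtree. Here edge (c,e) lies in no bag, so the decomposition is invalid.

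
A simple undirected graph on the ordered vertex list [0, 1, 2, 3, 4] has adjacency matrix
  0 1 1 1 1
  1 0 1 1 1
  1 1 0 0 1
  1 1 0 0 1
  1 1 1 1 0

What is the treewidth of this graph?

A width-3 tree decomposition is:
Bags: B1 = {0, 1, 3, 4}  B2 = {0, 1, 2, 4}
Tree: B1–B2
Every bag has size at most 4, so the width is 4 − 1 = 3 and tw(G) ≤ 3. For the lower bound, the 4 vertices {0, 1, 2, 4} are pairwise adjacent, and any tree decomposition puts a clique entirely inside one bag — forcing width ≥ 3. Combining the bounds, tw(G) = 3.

3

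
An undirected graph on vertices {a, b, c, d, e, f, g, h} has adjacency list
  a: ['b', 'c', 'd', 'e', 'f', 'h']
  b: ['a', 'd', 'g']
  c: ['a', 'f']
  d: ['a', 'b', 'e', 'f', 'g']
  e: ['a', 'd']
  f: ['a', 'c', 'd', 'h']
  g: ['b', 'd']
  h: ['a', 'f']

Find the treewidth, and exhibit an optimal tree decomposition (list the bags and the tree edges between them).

The largest bag has 3 vertices, giving width 2; this decomposition certifies tw(G) ≤ 2. Conversely, {b, d, g} is a clique of size 3, and the vertices of any clique must share a bag in every tree decomposition; so some bag has ≥ 3 vertices and tw(G) ≥ 2. Combining the bounds, tw(G) = 2.

Treewidth 2.
One such decomposition:
Bags: B1 = {a, d, f}  B2 = {a, d, e}  B3 = {a, b, d}  B4 = {b, d, g}  B5 = {a, c, f}  B6 = {a, f, h}
Tree: B1–B2, B1–B3, B3–B4, B1–B5, B5–B6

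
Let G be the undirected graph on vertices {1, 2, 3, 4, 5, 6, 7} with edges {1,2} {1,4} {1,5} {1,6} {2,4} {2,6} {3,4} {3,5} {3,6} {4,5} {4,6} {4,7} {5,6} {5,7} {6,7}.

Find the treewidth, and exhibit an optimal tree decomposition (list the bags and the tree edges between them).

Every bag has size at most 4, so the width is 4 − 1 = 3 and tw(G) ≤ 3. Conversely, {1, 2, 4, 6} is a clique of size 4, and the vertices of any clique must share a bag in every tree decomposition; so some bag has ≥ 4 vertices and tw(G) ≥ 3. Hence tw(G) = 3 exactly.

Treewidth 3.
Bags: B1 = {4, 5, 6, 7}  B2 = {3, 4, 5, 6}  B3 = {1, 4, 5, 6}  B4 = {1, 2, 4, 6}
Tree: B1–B2, B2–B3, B3–B4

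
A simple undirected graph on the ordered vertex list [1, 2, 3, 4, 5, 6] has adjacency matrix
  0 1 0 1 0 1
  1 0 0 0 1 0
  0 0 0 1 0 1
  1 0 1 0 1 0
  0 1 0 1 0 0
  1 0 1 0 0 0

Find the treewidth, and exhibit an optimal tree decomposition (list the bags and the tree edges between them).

Treewidth 2.
One such decomposition:
Bags: B1 = {2, 4, 5}  B2 = {1, 2, 4}  B3 = {1, 3, 4}  B4 = {1, 3, 6}
Tree: B1–B2, B2–B3, B3–B4

Each bag holds 3 vertices, so the decomposition has width 2, which upper-bounds the treewidth. The edges 5–2–1–4–5 form a cycle, so G is not a tree and its treewidth is at least 2. The upper and lower bounds meet at 2, so that is the treewidth.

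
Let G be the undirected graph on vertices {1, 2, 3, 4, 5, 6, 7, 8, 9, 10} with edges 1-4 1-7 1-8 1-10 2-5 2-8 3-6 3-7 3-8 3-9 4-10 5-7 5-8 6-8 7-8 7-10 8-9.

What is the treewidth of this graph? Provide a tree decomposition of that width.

Treewidth 2.
Bags: B1 = {5, 7, 8}  B2 = {3, 7, 8}  B3 = {3, 6, 8}  B4 = {3, 8, 9}  B5 = {1, 7, 8}  B6 = {1, 7, 10}  B7 = {1, 4, 10}  B8 = {2, 5, 8}
Tree: B1–B2, B2–B3, B3–B4, B1–B5, B5–B6, B6–B7, B1–B8

Every bag has size at most 3, so the width is 3 − 1 = 2 and tw(G) ≤ 2. On the other hand G contains the 3-clique {1, 7, 8}. A clique must lie in a single bag of any decomposition, so no decomposition can have width below 2. Hence tw(G) = 2 exactly.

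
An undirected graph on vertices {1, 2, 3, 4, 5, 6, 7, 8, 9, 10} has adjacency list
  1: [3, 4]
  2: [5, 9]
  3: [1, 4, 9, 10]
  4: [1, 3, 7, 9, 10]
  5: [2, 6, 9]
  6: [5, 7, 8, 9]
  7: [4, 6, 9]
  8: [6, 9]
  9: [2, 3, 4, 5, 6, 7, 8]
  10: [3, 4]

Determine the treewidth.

2

A width-2 tree decomposition is:
Bags: B1 = {3, 4, 9}  B2 = {4, 7, 9}  B3 = {1, 3, 4}  B4 = {6, 7, 9}  B5 = {6, 8, 9}  B6 = {5, 6, 9}  B7 = {3, 4, 10}  B8 = {2, 5, 9}
Tree: B1–B2, B1–B3, B2–B4, B4–B5, B5–B6, B3–B7, B6–B8
The largest bag has 3 vertices, giving width 2; this decomposition certifies tw(G) ≤ 2. For the lower bound, the 3 vertices {1, 3, 4} are pairwise adjacent, and any tree decomposition puts a clique entirely inside one bag — forcing width ≥ 2. Combining the bounds, tw(G) = 2.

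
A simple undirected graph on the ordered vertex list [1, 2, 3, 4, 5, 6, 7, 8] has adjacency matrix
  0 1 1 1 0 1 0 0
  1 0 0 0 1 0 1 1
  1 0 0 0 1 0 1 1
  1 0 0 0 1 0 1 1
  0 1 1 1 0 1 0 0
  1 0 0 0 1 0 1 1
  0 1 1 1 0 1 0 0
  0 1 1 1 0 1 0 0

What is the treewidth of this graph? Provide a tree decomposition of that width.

Treewidth 4.
One optimal decomposition is:
Bags: B1 = {2, 3, 4, 6, 7}  B2 = {2, 3, 4, 5, 6}  B3 = {2, 3, 4, 6, 8}  B4 = {1, 2, 3, 4, 6}
Tree: B1–B2, B2–B3, B3–B4

The largest bag has 5 vertices, giving width 4; this decomposition certifies tw(G) ≤ 4. For the lower bound: the 5 vertex sets {2,7}, {4,5}, {6,8}, {3}, {1} are disjoint, each induces a connected subgraph, and every pair is joined by at least one edge of G. Contracting each set to a single vertex therefore yields K_{5} as a minor, and since treewidth is minor-monotone, tw(G) ≥ tw(K_{5}) = 4. Combining the bounds, tw(G) = 4.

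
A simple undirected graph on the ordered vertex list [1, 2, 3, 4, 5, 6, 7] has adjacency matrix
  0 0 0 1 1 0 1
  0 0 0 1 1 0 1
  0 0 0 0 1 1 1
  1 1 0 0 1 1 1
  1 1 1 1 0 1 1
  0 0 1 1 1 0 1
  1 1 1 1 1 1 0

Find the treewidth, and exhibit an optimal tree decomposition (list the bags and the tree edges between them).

The largest bag has 4 vertices, giving width 3; this decomposition certifies tw(G) ≤ 3. On the other hand G contains the 4-clique {3, 5, 6, 7}. A clique must lie in a single bag of any decomposition, so no decomposition can have width below 3. Hence tw(G) = 3 exactly.

Treewidth 3.
One optimal decomposition is:
Bags: B1 = {4, 5, 6, 7}  B2 = {1, 4, 5, 7}  B3 = {2, 4, 5, 7}  B4 = {3, 5, 6, 7}
Tree: B1–B2, B1–B3, B1–B4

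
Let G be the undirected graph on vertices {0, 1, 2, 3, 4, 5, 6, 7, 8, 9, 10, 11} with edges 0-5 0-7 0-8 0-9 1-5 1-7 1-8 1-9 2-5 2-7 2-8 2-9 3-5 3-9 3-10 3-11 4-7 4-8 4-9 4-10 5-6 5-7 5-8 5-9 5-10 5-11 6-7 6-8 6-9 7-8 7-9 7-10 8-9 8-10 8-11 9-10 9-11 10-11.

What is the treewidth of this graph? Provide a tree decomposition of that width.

Treewidth 4.
One such decomposition:
Bags: B1 = {5, 7, 8, 9, 10}  B2 = {2, 5, 7, 8, 9}  B3 = {0, 5, 7, 8, 9}  B4 = {4, 7, 8, 9, 10}  B5 = {5, 8, 9, 10, 11}  B6 = {3, 5, 9, 10, 11}  B7 = {1, 5, 7, 8, 9}  B8 = {5, 6, 7, 8, 9}
Tree: B1–B2, B1–B3, B1–B4, B1–B5, B5–B6, B2–B7, B3–B8

Each bag holds 5 vertices, so the decomposition has width 4, which upper-bounds the treewidth. On the other hand G contains the 5-clique {4, 7, 8, 9, 10}. A clique must lie in a single bag of any decomposition, so no decomposition can have width below 4. Therefore the treewidth is 4.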